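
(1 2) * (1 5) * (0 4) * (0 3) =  (0 4 3) (1 2 5) 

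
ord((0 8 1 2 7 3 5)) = 7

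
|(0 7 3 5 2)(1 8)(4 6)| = 10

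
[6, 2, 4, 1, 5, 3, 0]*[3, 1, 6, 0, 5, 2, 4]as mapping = [0→4, 1→6, 2→5, 3→1, 4→2, 5→0, 6→3]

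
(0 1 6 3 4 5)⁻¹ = (0 5 4 3 6 1)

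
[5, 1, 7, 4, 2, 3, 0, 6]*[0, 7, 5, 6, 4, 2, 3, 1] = [2, 7, 1, 4, 5, 6, 0, 3]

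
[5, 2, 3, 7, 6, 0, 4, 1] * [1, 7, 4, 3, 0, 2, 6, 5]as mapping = [0→2, 1→4, 2→3, 3→5, 4→6, 5→1, 6→0, 7→7]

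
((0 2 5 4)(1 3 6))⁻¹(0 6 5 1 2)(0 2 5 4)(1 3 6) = (1 4 3 5 2)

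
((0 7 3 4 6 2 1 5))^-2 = (0 1 6 3)(2 4 7 5)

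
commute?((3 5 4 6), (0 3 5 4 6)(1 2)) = no:(3 5 4 6) * (0 3 5 4 6)(1 2) = (0 3 4)(1 2)(5 6), (0 3 5 4 6)(1 2) * (3 5 4 6) = (0 5 6)(1 2)(3 4)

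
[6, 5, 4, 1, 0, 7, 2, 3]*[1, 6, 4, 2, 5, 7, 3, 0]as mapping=[0→3, 1→7, 2→5, 3→6, 4→1, 5→0, 6→4, 7→2]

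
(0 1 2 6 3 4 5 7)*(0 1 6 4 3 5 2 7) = (0 6 5)(1 7)(2 4)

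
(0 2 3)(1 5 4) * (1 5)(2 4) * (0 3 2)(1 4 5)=(0 5)(1 4)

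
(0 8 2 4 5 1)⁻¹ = (0 1 5 4 2 8)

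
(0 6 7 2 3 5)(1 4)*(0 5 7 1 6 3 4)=(0 3 7 2 4 6 1)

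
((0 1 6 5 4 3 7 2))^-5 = (0 5 7 1 4 2 6 3)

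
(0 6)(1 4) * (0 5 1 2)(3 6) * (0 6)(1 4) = (0 3)(2 6 5 4)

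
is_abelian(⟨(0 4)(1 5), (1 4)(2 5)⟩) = no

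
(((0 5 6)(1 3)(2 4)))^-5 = (0 5 6)(1 3)(2 4)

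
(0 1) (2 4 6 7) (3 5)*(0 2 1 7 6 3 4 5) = (0 7 1 2 5 4 3) 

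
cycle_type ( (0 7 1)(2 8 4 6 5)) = 3.5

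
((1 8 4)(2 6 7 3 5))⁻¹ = (1 4 8)(2 5 3 7 6)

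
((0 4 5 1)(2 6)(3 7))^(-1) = (0 1 5 4)(2 6)(3 7)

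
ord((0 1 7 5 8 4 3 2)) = 8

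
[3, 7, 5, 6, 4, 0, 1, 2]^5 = [2, 3, 1, 5, 4, 7, 0, 6]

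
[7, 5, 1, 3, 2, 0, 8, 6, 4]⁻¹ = [5, 2, 4, 3, 8, 1, 7, 0, 6]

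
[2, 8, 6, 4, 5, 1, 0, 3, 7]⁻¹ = [6, 5, 0, 7, 3, 4, 2, 8, 1]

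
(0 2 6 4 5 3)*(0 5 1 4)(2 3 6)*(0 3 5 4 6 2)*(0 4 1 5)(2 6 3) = (1 3)(2 4 5 6)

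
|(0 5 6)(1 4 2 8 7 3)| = 6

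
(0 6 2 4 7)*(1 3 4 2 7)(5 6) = (0 5 6 7)(1 3 4)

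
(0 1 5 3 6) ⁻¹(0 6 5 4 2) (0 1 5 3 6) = (0 3 4 2 1) 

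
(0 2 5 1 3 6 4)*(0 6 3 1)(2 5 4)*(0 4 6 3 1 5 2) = (0 2 6)(1 5 4 3)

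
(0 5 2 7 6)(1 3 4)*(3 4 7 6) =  (0 5 2 6)(1 4)(3 7)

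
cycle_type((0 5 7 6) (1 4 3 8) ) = 4^2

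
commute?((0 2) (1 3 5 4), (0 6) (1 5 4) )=no:(0 2) (1 3 5 4)*(0 6) (1 5 4)=(0 2 6) (1 3 4 5), (0 6) (1 5 4)*(0 2) (1 3 5 4)=(0 6 2) (1 4 3 5) 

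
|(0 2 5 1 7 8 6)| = 7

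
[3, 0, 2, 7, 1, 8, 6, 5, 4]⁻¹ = [1, 4, 2, 0, 8, 7, 6, 3, 5]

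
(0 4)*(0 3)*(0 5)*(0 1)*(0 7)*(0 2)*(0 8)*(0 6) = (0 4 3 5 1 7 2 8 6)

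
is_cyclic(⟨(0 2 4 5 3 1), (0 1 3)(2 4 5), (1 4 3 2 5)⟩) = no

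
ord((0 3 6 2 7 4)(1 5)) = 6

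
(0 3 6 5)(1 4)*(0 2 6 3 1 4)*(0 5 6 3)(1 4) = (0 4 1 5 2 3)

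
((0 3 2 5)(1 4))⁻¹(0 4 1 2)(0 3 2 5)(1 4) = (1 4 5 3)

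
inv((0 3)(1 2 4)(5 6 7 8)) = (0 3)(1 4 2)(5 8 7 6)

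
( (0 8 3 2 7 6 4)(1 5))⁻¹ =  (0 4 6 7 2 3 8)(1 5)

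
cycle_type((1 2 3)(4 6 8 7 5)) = 3.5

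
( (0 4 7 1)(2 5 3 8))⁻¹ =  (0 1 7 4)(2 8 3 5)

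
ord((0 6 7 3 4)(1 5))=10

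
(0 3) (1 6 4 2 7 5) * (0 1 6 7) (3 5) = (0 5 6 4 2) (1 7 3) 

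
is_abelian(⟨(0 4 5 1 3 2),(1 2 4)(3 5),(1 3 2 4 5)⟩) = no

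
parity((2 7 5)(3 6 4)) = even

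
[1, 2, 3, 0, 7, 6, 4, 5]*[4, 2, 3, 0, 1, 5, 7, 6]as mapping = [0→2, 1→3, 2→0, 3→4, 4→6, 5→7, 6→1, 7→5]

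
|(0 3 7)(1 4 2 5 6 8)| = 6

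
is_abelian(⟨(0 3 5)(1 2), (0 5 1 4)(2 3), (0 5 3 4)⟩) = no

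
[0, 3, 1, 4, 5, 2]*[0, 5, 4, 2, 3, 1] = [0, 2, 5, 3, 1, 4]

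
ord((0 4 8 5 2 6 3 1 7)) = 9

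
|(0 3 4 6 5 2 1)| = 7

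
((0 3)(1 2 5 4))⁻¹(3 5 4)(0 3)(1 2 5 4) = (0 4 1)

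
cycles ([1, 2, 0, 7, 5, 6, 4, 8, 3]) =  (0 1 2) (3 7 8) (4 5 6) 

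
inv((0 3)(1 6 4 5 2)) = (0 3)(1 2 5 4 6)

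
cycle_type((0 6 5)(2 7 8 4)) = 3.4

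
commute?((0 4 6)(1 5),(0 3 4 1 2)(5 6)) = no:(0 4 6)(1 5) * (0 3 4 1 2)(5 6) = (0 1 6 3 4 5 2),(0 3 4 1 2)(5 6) * (0 4 6)(1 5) = (0 3 6 1 2 4 5)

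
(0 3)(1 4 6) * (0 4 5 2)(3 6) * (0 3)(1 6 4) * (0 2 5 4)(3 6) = (1 4 2 6 3)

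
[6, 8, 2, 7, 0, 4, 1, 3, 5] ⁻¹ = [4, 6, 2, 7, 5, 8, 0, 3, 1] 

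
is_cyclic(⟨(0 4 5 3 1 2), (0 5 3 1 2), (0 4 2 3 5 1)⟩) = no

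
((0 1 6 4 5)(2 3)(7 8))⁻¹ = (0 5 4 6 1)(2 3)(7 8)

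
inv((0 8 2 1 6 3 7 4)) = (0 4 7 3 6 1 2 8)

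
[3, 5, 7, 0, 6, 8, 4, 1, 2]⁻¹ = [3, 7, 8, 0, 6, 1, 4, 2, 5]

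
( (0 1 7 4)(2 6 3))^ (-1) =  (0 4 7 1)(2 3 6)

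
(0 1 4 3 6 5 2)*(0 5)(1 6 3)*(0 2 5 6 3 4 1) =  (0 3 4)(2 6)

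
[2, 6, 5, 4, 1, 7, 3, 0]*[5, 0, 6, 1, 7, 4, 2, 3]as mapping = [0→6, 1→2, 2→4, 3→7, 4→0, 5→3, 6→1, 7→5]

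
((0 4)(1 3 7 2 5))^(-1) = (0 4)(1 5 2 7 3)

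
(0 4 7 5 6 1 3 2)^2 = (0 7 6 3)(1 2 4 5)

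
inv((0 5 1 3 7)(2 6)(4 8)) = (0 7 3 1 5)(2 6)(4 8)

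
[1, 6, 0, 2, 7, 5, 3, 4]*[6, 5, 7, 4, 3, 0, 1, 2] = [5, 1, 6, 7, 2, 0, 4, 3]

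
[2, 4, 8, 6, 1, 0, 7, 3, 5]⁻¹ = [5, 4, 0, 7, 1, 8, 3, 6, 2]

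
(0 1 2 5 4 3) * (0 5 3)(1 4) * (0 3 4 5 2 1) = (0 5)(2 4 3)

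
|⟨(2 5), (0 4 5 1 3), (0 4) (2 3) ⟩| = 720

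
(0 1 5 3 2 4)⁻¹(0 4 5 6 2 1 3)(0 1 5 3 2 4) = (0 3 6 4 5 2 1)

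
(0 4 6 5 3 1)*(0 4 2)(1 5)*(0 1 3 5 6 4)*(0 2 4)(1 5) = (0 4)(1 2 5)(3 6)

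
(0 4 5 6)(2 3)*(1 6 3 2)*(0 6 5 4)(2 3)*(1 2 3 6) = (1 5 3 2 6)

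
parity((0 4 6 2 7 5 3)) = even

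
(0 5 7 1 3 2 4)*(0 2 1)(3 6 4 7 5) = (0 3 1 6 4 2 7)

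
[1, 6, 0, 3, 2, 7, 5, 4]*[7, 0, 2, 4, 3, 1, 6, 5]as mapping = [0→0, 1→6, 2→7, 3→4, 4→2, 5→5, 6→1, 7→3]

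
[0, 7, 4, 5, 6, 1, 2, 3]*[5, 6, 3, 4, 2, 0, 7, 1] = [5, 1, 2, 0, 7, 6, 3, 4]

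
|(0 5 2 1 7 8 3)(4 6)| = 14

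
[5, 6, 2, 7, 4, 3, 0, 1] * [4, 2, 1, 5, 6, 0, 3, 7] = [0, 3, 1, 7, 6, 5, 4, 2]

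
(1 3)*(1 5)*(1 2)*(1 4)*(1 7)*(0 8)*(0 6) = (0 8 6) (1 3 5 2 4 7) 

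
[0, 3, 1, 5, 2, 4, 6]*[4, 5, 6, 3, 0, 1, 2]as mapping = [0→4, 1→3, 2→5, 3→1, 4→6, 5→0, 6→2]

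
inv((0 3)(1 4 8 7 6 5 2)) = (0 3)(1 2 5 6 7 8 4)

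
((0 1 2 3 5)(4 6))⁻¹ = (0 5 3 2 1)(4 6)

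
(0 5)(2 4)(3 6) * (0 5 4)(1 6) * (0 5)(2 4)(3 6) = (0 2 5)(1 3)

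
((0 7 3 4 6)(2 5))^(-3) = (0 3 6 7 4)(2 5)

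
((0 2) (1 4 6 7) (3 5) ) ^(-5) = (0 2) (1 7 6 4) (3 5) 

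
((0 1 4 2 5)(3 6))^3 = (0 2 1 5 4)(3 6)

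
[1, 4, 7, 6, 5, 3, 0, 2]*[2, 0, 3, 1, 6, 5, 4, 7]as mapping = [0→0, 1→6, 2→7, 3→4, 4→5, 5→1, 6→2, 7→3]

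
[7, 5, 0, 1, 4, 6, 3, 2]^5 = [2, 5, 7, 1, 4, 6, 3, 0]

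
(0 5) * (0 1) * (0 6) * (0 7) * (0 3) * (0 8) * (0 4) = (0 5 1 6 7 3 8 4)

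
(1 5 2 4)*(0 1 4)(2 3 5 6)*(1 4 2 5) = (0 4 2)(1 6 5 3)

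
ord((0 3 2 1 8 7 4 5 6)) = 9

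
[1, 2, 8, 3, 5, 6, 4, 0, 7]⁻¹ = [7, 0, 1, 3, 6, 4, 5, 8, 2]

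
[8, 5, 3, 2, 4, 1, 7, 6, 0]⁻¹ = [8, 5, 3, 2, 4, 1, 7, 6, 0]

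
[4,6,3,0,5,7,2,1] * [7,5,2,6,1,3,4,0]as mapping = [0→1,1→4,2→6,3→7,4→3,5→0,6→2,7→5]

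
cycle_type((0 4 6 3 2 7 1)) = 7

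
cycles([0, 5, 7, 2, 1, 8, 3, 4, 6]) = (1 5 8 6 3 2 7 4)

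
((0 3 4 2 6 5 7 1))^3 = (0 2 7 3 6 1 4 5)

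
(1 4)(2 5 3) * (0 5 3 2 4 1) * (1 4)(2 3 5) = (0 2 5 3 1 4)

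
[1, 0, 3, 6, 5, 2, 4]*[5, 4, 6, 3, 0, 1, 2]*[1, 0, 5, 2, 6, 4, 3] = [6, 4, 2, 5, 0, 3, 1]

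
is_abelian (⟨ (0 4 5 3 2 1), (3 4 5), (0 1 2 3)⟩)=no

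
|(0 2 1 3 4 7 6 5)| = 8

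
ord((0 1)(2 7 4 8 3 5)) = 6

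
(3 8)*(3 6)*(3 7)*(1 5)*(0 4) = (0 4)(1 5)(3 8 6 7)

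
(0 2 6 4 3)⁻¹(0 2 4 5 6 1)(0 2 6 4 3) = (1 2 6 3 5 4)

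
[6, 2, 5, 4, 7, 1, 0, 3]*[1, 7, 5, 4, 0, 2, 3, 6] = [3, 5, 2, 0, 6, 7, 1, 4]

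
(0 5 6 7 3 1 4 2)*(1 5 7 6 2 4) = (0 7 3 5 2)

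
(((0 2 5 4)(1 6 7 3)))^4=()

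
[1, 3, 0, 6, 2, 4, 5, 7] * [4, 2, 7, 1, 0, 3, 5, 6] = [2, 1, 4, 5, 7, 0, 3, 6]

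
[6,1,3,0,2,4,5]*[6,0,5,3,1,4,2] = [2,0,3,6,5,1,4]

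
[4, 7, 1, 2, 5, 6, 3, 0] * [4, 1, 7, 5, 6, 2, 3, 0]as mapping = [0→6, 1→0, 2→1, 3→7, 4→2, 5→3, 6→5, 7→4]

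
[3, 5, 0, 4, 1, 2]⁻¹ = [2, 4, 5, 0, 3, 1]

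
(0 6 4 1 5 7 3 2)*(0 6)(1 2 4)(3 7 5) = (1 3 4 2 6)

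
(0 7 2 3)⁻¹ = (0 3 2 7)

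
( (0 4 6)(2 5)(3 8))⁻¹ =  (0 6 4)(2 5)(3 8)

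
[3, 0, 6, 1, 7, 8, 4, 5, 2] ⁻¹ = [1, 3, 8, 0, 6, 7, 2, 4, 5] 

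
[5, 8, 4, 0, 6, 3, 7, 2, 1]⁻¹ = [3, 8, 7, 5, 2, 0, 4, 6, 1]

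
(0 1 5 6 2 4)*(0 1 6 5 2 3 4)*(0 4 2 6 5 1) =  (0 5 1 6 3 2 4)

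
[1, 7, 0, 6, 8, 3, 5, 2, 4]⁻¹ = [2, 0, 7, 5, 8, 6, 3, 1, 4]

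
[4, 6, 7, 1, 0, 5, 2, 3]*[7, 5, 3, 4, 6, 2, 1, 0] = [6, 1, 0, 5, 7, 2, 3, 4]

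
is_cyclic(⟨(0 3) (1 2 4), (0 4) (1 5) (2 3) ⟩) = no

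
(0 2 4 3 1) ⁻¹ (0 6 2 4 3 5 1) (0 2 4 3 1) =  (0 2 6 4 3 1 5) 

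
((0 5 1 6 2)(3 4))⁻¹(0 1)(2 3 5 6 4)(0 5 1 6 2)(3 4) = (0 4 1 2 3)(5 6)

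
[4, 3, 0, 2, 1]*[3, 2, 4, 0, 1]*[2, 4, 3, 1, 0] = [4, 2, 1, 0, 3]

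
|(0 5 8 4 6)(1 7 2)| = 15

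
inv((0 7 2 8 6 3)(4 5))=(0 3 6 8 2 7)(4 5)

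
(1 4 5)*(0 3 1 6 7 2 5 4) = (0 3 1)(2 5 6 7)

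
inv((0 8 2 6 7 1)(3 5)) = (0 1 7 6 2 8)(3 5)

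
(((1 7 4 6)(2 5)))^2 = (1 4)(6 7)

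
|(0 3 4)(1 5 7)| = 3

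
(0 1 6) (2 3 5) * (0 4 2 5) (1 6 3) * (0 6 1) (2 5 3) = (0 1 2) (3 6 4 5) 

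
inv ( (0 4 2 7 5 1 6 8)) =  (0 8 6 1 5 7 2 4)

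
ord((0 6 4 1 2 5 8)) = 7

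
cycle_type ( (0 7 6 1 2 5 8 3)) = 8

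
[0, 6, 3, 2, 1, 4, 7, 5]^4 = [0, 4, 2, 3, 5, 7, 1, 6]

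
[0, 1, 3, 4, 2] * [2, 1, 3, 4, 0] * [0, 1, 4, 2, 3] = [4, 1, 3, 0, 2]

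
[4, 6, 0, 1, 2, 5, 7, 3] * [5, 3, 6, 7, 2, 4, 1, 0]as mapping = [0→2, 1→1, 2→5, 3→3, 4→6, 5→4, 6→0, 7→7]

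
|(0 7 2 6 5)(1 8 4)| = 15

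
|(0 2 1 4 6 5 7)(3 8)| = 14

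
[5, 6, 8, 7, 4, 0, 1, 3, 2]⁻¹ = [5, 6, 8, 7, 4, 0, 1, 3, 2]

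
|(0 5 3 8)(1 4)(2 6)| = 4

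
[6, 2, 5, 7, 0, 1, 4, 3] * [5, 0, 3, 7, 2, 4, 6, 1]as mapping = [0→6, 1→3, 2→4, 3→1, 4→5, 5→0, 6→2, 7→7]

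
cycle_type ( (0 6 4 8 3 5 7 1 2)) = 9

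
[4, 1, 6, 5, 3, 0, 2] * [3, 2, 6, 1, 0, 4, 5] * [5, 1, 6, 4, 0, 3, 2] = [5, 6, 3, 0, 1, 4, 2] 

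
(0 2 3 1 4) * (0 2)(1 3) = (1 4 2)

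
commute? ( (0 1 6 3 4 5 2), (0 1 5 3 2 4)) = no: (0 1 6 3 4 5 2)*(0 1 5 3 2 4) = (0 5 4 3)(1 6 2), (0 1 5 3 2 4)*(0 1 6 3 4 5 2) = (0 6 3)(1 2 5 4)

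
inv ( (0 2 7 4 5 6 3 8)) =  (0 8 3 6 5 4 7 2)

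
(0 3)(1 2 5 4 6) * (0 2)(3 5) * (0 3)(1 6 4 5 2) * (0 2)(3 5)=(1 5 3)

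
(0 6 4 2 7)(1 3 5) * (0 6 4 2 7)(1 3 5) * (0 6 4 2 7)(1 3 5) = (0 2 6 7 4)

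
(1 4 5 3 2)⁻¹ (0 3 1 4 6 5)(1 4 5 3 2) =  (0 2 4 5 6 3)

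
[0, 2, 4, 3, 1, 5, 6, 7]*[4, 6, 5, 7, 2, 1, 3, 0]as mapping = [0→4, 1→5, 2→2, 3→7, 4→6, 5→1, 6→3, 7→0]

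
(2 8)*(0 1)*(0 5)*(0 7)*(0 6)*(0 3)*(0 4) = (0 1 5 7 6 3 4)(2 8)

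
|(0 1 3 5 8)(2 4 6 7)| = 20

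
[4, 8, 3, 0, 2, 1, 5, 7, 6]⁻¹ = [3, 5, 4, 2, 0, 6, 8, 7, 1]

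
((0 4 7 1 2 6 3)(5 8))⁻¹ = (0 3 6 2 1 7 4)(5 8)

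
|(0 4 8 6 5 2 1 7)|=8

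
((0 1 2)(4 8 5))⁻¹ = (0 2 1)(4 5 8)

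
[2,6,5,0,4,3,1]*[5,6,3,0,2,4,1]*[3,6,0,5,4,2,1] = [5,6,4,2,0,3,1]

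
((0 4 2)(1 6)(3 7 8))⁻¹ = (0 2 4)(1 6)(3 8 7)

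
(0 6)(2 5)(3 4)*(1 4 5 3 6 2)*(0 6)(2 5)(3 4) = (0 5 1 3 2 4)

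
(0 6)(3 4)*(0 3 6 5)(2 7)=(0 5)(2 7)(3 4 6)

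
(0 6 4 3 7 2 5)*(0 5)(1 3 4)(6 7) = (0 7 2)(1 3 6)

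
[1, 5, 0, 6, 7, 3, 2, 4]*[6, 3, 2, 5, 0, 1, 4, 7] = [3, 1, 6, 4, 7, 5, 2, 0]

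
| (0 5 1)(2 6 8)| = 3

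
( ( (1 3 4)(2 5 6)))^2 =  (1 4 3)(2 6 5)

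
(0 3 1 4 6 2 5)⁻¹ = (0 5 2 6 4 1 3)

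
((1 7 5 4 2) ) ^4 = (1 2 4 5 7) 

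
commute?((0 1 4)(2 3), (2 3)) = yes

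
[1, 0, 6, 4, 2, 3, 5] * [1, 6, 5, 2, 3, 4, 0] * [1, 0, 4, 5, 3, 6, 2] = [2, 0, 1, 5, 6, 4, 3]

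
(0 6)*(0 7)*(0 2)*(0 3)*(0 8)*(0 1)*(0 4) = (0 6 7 2 3 8 1 4)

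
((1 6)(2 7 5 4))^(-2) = (2 5)(4 7)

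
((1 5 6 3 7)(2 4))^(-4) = (1 5 6 3 7)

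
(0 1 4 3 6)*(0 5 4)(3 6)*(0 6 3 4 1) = (1 6 5)(3 4)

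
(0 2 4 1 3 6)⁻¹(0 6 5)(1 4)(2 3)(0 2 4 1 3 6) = (0 5 2)(1 3)(4 6)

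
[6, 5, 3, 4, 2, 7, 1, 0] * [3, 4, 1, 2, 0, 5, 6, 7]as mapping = [0→6, 1→5, 2→2, 3→0, 4→1, 5→7, 6→4, 7→3]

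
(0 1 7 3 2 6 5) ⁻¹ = (0 5 6 2 3 7 1) 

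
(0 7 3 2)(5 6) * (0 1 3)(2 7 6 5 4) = (0 6 4 2 1 3 7)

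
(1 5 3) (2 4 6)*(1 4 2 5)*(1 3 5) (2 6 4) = (1 3 2 6) 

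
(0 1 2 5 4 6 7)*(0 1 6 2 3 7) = (0 6)(1 3 7)(2 5 4)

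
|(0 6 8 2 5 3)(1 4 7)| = 6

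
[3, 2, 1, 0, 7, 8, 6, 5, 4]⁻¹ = [3, 2, 1, 0, 8, 7, 6, 4, 5]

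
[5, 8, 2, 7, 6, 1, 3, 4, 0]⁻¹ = [8, 5, 2, 6, 7, 0, 4, 3, 1]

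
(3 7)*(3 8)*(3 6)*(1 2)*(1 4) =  (1 2 4)(3 7 8 6)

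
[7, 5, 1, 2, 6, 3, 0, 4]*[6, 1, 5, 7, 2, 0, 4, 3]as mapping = [0→3, 1→0, 2→1, 3→5, 4→4, 5→7, 6→6, 7→2]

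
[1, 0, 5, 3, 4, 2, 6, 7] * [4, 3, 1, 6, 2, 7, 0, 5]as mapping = [0→3, 1→4, 2→7, 3→6, 4→2, 5→1, 6→0, 7→5]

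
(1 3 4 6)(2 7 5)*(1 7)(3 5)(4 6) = (1 5 2)(3 6 7)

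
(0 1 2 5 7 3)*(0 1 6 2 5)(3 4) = (0 6 2)(1 5 7 4 3)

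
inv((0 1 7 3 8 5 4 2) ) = (0 2 4 5 8 3 7 1) 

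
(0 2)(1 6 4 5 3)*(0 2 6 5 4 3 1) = (0 6 3)(1 5)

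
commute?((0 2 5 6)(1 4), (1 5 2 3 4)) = no:(0 2 5 6)(1 4)*(1 5 2 3 4) = (0 3 4 5 6), (1 5 2 3 4)*(0 2 5 6)(1 4) = (0 2 3 1 6)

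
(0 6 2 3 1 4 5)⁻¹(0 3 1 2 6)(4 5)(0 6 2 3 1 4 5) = (0 5)(1 4 3 2 6)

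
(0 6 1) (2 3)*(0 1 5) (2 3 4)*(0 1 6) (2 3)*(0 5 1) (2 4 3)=(0 5) (1 6) (2 3 4) 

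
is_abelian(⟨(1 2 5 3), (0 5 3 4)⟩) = no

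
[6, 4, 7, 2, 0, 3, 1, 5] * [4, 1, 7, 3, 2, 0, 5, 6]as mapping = [0→5, 1→2, 2→6, 3→7, 4→4, 5→3, 6→1, 7→0]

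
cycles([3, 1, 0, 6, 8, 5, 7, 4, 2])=(0 3 6 7 4 8 2)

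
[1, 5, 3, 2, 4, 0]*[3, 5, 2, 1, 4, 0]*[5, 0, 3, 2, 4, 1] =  [1, 5, 0, 3, 4, 2]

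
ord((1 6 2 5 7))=5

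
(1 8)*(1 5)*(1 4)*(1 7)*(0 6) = (0 6)(1 8 5 4 7)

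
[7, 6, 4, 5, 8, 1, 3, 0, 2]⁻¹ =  [7, 5, 8, 6, 2, 3, 1, 0, 4]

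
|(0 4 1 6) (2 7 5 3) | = 4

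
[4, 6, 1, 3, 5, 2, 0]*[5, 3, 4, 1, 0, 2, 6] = [0, 6, 3, 1, 2, 4, 5]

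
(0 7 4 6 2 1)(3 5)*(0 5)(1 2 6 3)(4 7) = (0 4 3)(1 5)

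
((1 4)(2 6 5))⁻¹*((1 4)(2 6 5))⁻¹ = (2 6 5)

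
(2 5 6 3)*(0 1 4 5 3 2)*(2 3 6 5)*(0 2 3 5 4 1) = (2 6 5 4 3) 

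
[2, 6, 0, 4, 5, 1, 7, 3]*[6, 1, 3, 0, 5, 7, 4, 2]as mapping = [0→3, 1→4, 2→6, 3→5, 4→7, 5→1, 6→2, 7→0]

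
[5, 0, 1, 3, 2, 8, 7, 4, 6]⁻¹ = [1, 2, 4, 3, 7, 0, 8, 6, 5]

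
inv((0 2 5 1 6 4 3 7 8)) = (0 8 7 3 4 6 1 5 2)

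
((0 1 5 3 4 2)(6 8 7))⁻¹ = (0 2 4 3 5 1)(6 7 8)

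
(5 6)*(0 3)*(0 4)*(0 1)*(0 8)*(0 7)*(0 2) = (0 3 4 1 8 7 2)(5 6)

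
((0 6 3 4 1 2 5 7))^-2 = (0 5 1 3)(2 4 6 7)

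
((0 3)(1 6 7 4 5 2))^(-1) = (0 3)(1 2 5 4 7 6)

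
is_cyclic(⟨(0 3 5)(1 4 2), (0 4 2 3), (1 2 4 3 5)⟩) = no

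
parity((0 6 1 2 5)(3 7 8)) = even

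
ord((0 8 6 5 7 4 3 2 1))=9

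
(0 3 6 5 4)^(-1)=(0 4 5 6 3)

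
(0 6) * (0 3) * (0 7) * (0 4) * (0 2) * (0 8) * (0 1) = (0 6 3 7 4 2 8 1)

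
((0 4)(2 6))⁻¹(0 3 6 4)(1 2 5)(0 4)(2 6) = (0 4 3 2)(1 6 5)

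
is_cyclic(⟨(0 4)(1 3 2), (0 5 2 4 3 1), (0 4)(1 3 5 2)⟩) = no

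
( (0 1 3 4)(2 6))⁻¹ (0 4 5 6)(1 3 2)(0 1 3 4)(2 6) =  (0 5 2 1)(3 4 6)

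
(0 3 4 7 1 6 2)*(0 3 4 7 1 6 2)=(0 4 1 2 3 7 6)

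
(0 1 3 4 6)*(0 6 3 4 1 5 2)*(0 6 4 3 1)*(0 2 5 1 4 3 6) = (0 1 6 3 2)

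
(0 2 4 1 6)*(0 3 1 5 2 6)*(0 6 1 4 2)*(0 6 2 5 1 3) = (0 3 4 1 2 5 6)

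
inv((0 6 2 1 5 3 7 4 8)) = (0 8 4 7 3 5 1 2 6)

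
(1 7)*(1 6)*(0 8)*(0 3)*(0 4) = (0 8 3 4)(1 7 6)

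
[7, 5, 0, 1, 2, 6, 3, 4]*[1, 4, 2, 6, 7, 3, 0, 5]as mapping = [0→5, 1→3, 2→1, 3→4, 4→2, 5→0, 6→6, 7→7]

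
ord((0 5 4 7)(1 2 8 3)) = 4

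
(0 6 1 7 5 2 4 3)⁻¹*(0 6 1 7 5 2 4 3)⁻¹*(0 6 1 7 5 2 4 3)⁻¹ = (0 2 1 3 5 6 4 7)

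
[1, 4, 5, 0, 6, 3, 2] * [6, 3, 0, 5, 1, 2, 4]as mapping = [0→3, 1→1, 2→2, 3→6, 4→4, 5→5, 6→0]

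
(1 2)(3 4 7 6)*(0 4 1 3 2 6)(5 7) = (0 4 5 7)(1 6 2 3)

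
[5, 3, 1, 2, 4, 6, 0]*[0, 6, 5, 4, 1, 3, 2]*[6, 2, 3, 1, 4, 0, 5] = [1, 4, 5, 0, 2, 3, 6]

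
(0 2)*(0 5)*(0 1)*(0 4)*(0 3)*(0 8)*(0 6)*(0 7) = (0 2 5 1 4 3 8 6 7)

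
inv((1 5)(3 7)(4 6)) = (1 5)(3 7)(4 6)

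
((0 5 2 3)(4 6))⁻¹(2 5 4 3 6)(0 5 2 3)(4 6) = (0 4 3 2 6)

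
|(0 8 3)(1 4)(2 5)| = 6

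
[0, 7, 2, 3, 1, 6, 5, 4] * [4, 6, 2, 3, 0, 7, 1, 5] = [4, 5, 2, 3, 6, 1, 7, 0]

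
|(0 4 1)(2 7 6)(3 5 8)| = 3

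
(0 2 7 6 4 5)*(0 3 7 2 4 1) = (0 4 5 3 7 6 1)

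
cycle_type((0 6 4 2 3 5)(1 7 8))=3.6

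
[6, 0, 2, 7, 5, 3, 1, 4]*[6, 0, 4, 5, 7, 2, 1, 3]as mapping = [0→1, 1→6, 2→4, 3→3, 4→2, 5→5, 6→0, 7→7]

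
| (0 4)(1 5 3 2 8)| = 10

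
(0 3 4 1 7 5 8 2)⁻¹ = (0 2 8 5 7 1 4 3)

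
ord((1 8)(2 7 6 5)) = 4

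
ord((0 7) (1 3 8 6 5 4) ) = 6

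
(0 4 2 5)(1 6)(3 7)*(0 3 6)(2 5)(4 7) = (0 7 6 1)(3 4 5)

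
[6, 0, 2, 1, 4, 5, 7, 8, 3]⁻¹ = [1, 3, 2, 8, 4, 5, 0, 6, 7]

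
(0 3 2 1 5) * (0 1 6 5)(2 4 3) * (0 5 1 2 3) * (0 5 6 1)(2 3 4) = (0 4 5 3 2 1 6)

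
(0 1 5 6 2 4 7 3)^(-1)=(0 3 7 4 2 6 5 1)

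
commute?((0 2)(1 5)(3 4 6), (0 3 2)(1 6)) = no:(0 2)(1 5)(3 4 6)*(0 3 2)(1 6) = (1 5 6 2 3 4), (0 3 2)(1 6)*(0 2)(1 5)(3 4 6) = (0 4 6 5 1 3)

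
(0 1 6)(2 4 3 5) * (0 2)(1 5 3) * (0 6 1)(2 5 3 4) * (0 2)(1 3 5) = (0 5 6 1 3 4 2)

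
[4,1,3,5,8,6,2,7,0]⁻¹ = [8,1,6,2,0,3,5,7,4]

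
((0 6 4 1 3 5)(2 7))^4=(0 3 4)(1 6 5)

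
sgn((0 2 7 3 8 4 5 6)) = -1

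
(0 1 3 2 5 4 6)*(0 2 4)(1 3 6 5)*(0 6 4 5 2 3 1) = (0 1 4 2)(3 5 6)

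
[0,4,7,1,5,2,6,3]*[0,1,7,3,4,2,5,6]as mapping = [0→0,1→4,2→6,3→1,4→2,5→7,6→5,7→3]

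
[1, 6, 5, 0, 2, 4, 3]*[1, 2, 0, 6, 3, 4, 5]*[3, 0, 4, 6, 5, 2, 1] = [4, 2, 5, 0, 3, 6, 1]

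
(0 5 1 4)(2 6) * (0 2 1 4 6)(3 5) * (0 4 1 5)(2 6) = (0 3)(1 2 4 6 5)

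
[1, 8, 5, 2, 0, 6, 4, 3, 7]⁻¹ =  [4, 0, 3, 7, 6, 2, 5, 8, 1]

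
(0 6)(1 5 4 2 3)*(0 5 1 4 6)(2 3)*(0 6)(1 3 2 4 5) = (0 6 1 3 5)(2 4)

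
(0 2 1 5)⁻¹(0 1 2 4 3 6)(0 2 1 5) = (1 4 3 6 2 5)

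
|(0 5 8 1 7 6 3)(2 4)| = 14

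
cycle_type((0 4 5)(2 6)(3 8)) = 2^2.3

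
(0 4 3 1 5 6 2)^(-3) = (0 5 4 6 3 2 1)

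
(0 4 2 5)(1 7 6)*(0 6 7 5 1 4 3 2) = (0 3 2 1 5 6 4)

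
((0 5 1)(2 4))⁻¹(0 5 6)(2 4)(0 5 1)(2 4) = (1 6 5)(2 4)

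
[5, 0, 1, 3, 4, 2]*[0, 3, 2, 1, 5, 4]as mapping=[0→4, 1→0, 2→3, 3→1, 4→5, 5→2]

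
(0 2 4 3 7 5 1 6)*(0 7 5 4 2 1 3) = (0 1 6 7 4)(3 5)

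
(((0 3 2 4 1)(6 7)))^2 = (0 2 1 3 4)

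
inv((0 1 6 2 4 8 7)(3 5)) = (0 7 8 4 2 6 1)(3 5)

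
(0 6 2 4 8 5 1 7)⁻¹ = (0 7 1 5 8 4 2 6)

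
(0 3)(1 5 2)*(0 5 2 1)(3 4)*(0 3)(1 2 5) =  (0 4)(1 5 2 3)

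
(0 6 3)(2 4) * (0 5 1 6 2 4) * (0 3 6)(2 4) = (0 4 2 3 5 1)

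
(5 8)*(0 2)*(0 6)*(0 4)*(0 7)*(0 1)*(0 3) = (0 2 6 4 7 1 3)(5 8)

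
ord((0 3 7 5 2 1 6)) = 7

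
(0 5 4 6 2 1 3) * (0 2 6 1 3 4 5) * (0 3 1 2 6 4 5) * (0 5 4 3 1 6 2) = (0 1 4)(2 6 3)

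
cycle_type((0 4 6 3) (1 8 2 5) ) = 4^2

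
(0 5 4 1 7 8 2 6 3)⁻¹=(0 3 6 2 8 7 1 4 5)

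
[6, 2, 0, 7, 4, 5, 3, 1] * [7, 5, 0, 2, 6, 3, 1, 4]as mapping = [0→1, 1→0, 2→7, 3→4, 4→6, 5→3, 6→2, 7→5]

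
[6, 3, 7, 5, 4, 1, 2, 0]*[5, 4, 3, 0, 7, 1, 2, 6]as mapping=[0→2, 1→0, 2→6, 3→1, 4→7, 5→4, 6→3, 7→5]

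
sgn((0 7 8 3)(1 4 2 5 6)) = -1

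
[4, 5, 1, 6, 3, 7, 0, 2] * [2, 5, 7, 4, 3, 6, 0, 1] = [3, 6, 5, 0, 4, 1, 2, 7]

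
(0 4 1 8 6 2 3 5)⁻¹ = (0 5 3 2 6 8 1 4)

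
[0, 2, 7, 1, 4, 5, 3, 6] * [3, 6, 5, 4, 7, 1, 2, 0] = [3, 5, 0, 6, 7, 1, 4, 2]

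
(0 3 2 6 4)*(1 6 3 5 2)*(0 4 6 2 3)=(0 5 3 1 2)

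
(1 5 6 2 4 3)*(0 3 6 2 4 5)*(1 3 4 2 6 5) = (0 4 5 6 2 1)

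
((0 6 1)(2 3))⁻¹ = (0 1 6)(2 3)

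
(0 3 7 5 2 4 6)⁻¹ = (0 6 4 2 5 7 3)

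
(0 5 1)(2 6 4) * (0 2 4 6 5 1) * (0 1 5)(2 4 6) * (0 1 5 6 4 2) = (0 6)(1 2)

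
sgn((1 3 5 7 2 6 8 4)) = -1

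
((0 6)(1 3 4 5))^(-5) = (0 6)(1 5 4 3)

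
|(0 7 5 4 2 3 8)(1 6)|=14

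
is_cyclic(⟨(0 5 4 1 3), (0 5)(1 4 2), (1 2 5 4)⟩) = no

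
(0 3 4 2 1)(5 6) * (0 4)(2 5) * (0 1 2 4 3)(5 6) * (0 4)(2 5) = (0 4 6)(1 3)(2 5)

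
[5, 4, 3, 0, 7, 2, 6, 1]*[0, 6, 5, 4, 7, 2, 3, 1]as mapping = [0→2, 1→7, 2→4, 3→0, 4→1, 5→5, 6→3, 7→6]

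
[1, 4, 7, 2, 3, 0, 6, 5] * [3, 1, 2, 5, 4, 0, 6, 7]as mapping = [0→1, 1→4, 2→7, 3→2, 4→5, 5→3, 6→6, 7→0]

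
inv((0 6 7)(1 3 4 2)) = (0 7 6)(1 2 4 3)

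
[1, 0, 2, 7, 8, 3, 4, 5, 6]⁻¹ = [1, 0, 2, 5, 6, 7, 8, 3, 4]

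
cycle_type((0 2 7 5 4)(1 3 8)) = 3.5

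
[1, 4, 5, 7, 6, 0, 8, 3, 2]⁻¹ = [5, 0, 8, 7, 1, 2, 4, 3, 6]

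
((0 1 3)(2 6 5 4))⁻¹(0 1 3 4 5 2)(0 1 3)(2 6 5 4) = (0 2 4 6 1 3)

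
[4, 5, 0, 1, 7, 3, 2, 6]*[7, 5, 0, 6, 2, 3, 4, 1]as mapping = [0→2, 1→3, 2→7, 3→5, 4→1, 5→6, 6→0, 7→4]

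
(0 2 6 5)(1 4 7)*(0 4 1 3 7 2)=(2 6 5 4)(3 7)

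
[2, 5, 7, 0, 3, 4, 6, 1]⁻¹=[3, 7, 0, 4, 5, 1, 6, 2]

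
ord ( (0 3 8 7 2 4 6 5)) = 8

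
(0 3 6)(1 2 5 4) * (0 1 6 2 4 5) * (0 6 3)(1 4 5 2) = (1 5 2 6 4 3)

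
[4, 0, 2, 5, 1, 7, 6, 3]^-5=[4, 0, 2, 5, 1, 7, 6, 3]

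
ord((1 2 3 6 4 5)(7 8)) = 6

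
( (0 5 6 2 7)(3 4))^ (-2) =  (0 2 5 7 6)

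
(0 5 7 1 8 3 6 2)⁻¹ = (0 2 6 3 8 1 7 5)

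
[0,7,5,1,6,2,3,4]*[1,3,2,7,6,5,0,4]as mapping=[0→1,1→4,2→5,3→3,4→0,5→2,6→7,7→6]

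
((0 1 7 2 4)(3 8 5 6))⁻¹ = (0 4 2 7 1)(3 6 5 8)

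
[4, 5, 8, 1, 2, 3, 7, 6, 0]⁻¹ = [8, 3, 4, 5, 0, 1, 7, 6, 2]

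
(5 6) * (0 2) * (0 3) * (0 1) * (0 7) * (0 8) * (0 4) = (0 2 3 1 7 8 4)(5 6)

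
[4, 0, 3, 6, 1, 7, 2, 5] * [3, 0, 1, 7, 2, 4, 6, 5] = [2, 3, 7, 6, 0, 5, 1, 4]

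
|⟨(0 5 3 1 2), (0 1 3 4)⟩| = 720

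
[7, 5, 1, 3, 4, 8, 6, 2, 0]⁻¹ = [8, 2, 7, 3, 4, 1, 6, 0, 5]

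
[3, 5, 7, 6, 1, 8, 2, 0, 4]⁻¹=[7, 4, 6, 0, 8, 1, 3, 2, 5]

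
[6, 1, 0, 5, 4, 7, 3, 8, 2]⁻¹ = [2, 1, 8, 6, 4, 3, 0, 5, 7]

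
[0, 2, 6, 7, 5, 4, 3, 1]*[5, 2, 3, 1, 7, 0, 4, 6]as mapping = [0→5, 1→3, 2→4, 3→6, 4→0, 5→7, 6→1, 7→2]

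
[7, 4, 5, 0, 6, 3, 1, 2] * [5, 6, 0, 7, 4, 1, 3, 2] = [2, 4, 1, 5, 3, 7, 6, 0]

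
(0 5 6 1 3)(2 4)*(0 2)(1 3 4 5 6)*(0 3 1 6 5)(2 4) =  (0 5 6 1 2)(3 4)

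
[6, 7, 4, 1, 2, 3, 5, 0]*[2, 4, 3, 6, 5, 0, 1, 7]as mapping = [0→1, 1→7, 2→5, 3→4, 4→3, 5→6, 6→0, 7→2]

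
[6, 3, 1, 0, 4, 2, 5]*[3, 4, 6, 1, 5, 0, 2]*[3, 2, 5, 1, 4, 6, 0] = [5, 2, 4, 1, 6, 0, 3]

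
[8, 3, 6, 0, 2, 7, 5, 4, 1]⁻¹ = [3, 8, 4, 1, 7, 6, 2, 5, 0]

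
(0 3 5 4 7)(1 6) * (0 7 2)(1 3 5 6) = (0 5 4 2)(3 6)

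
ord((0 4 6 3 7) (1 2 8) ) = 15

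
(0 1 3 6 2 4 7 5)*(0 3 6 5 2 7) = (0 1 6 7 2 4)(3 5)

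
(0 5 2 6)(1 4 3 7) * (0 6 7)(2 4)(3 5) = (0 3)(1 2 7)(4 5)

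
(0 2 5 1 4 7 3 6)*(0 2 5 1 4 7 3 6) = (0 5 4 3)(1 7 6 2)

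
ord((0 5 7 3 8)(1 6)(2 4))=10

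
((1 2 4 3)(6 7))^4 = ()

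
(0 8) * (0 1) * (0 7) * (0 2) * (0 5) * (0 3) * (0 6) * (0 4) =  (0 8 1 7 2 5 3 6 4)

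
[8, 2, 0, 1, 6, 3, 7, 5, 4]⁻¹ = [2, 3, 1, 5, 8, 7, 4, 6, 0]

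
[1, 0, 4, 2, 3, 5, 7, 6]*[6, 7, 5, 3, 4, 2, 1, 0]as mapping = [0→7, 1→6, 2→4, 3→5, 4→3, 5→2, 6→0, 7→1]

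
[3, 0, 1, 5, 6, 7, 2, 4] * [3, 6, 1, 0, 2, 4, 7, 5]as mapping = [0→0, 1→3, 2→6, 3→4, 4→7, 5→5, 6→1, 7→2]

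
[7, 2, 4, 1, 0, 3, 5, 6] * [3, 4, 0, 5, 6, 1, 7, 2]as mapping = [0→2, 1→0, 2→6, 3→4, 4→3, 5→5, 6→1, 7→7]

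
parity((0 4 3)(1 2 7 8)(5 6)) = even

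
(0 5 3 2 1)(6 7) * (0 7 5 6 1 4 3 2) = (0 6 5 2 4 3)(1 7)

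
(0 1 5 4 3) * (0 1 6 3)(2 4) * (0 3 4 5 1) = (0 6 4 3)(2 5)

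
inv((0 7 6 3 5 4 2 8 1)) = (0 1 8 2 4 5 3 6 7)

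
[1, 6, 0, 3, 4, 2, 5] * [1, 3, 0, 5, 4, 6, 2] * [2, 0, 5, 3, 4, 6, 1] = [3, 5, 0, 6, 4, 2, 1]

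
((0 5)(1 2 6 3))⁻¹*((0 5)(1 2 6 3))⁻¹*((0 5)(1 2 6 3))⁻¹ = (0 5)(1 2 6 3)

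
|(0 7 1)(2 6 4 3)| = 12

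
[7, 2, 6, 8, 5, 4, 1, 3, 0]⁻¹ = [8, 6, 1, 7, 5, 4, 2, 0, 3]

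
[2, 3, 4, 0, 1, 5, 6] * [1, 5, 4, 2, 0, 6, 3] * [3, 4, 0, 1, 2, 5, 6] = [2, 0, 3, 4, 5, 6, 1] 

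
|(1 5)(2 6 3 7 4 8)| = 6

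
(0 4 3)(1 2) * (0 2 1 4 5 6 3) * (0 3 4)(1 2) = (0 5 6 4 3 1 2)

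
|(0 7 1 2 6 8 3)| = 7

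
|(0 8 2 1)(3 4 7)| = 12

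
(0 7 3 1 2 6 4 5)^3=(0 1 4 7 2 5 3 6)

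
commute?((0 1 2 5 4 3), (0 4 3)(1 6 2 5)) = no:(0 1 2 5 4 3)*(0 4 3)(1 6 2 5) = (0 6 2 1 5 3 4), (0 4 3)(1 6 2 5)*(0 1 2 5 4 3) = (0 3 1 6 5 2 4)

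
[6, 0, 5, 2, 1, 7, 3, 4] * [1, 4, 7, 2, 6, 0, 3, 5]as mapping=[0→3, 1→1, 2→0, 3→7, 4→4, 5→5, 6→2, 7→6]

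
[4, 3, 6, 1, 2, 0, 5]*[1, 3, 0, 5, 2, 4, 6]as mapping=[0→2, 1→5, 2→6, 3→3, 4→0, 5→1, 6→4]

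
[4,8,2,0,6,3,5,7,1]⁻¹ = [3,8,2,5,0,6,4,7,1]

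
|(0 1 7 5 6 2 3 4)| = 8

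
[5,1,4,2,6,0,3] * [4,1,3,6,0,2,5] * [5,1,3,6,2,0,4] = [3,1,5,6,0,2,4] 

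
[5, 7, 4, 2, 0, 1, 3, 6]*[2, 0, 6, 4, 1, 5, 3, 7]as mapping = [0→5, 1→7, 2→1, 3→6, 4→2, 5→0, 6→4, 7→3]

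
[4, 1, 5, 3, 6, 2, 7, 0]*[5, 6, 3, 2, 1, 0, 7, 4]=[1, 6, 0, 2, 7, 3, 4, 5]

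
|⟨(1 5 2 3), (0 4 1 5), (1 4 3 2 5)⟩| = 720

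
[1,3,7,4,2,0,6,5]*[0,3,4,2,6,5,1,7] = [3,2,7,6,4,0,1,5]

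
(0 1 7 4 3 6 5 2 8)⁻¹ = (0 8 2 5 6 3 4 7 1)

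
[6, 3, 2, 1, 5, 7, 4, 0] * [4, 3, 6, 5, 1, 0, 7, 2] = [7, 5, 6, 3, 0, 2, 1, 4]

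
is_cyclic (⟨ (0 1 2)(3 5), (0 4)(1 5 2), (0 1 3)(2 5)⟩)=no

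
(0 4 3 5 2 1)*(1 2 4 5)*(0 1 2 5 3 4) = (0 3 2 5)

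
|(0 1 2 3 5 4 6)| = 7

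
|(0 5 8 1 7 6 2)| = 7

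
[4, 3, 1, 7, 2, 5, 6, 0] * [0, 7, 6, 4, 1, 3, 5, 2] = [1, 4, 7, 2, 6, 3, 5, 0]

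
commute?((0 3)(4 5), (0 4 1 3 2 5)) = no:(0 3)(4 5)*(0 4 1 3 2 5) = (0 2 5 1 3 4), (0 4 1 3 2 5)*(0 3)(4 5) = (0 5 3 2 4 1)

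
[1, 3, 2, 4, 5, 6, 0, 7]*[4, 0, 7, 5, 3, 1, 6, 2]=[0, 5, 7, 3, 1, 6, 4, 2] 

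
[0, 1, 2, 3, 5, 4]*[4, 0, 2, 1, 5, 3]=[4, 0, 2, 1, 3, 5]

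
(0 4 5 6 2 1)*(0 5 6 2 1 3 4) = (1 5 2 3 4 6)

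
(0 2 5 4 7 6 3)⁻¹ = (0 3 6 7 4 5 2)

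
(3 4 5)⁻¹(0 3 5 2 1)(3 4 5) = (0 4 3 2 1)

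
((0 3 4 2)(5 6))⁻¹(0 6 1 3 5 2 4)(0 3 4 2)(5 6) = (0 2 3 5 1 4 6)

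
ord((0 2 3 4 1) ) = 5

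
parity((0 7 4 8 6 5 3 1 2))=even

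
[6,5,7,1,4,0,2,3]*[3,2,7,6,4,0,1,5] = [1,0,5,2,4,3,7,6]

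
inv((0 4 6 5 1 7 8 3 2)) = (0 2 3 8 7 1 5 6 4)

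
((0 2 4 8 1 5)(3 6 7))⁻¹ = (0 5 1 8 4 2)(3 7 6)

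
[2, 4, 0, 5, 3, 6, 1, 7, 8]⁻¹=[2, 6, 0, 4, 1, 3, 5, 7, 8]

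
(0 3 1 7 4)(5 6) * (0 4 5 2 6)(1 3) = (0 1 7 5)(2 6)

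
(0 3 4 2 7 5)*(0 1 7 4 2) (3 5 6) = (0 5 1 7 6 3 2 4) 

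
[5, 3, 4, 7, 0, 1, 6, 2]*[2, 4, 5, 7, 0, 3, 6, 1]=[3, 7, 0, 1, 2, 4, 6, 5]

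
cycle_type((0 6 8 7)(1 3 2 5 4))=4.5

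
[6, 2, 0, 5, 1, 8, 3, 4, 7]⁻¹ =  [2, 4, 1, 6, 7, 3, 0, 8, 5]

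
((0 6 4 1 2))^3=(0 1 6 2 4)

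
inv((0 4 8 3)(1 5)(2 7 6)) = (0 3 8 4)(1 5)(2 6 7)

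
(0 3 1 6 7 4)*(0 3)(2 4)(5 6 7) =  (1 7 2 4 3)(5 6)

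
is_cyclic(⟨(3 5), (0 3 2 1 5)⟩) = no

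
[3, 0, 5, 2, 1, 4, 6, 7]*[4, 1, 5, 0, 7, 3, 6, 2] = [0, 4, 3, 5, 1, 7, 6, 2]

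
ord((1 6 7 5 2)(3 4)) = 10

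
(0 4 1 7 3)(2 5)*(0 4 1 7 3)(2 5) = (0 1 3 4 7)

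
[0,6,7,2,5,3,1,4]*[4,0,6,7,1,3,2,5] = [4,2,5,6,3,7,0,1]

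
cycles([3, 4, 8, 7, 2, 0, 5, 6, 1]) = (0 3 7 6 5)(1 4 2 8)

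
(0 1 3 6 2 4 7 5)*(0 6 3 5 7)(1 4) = (0 4)(1 5 6 2)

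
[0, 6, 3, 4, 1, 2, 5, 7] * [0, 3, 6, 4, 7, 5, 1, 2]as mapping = [0→0, 1→1, 2→4, 3→7, 4→3, 5→6, 6→5, 7→2]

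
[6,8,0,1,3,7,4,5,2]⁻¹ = [2,3,8,4,6,7,0,5,1]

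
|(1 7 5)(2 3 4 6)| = 12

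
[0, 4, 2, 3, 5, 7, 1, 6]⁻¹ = [0, 6, 2, 3, 1, 4, 7, 5]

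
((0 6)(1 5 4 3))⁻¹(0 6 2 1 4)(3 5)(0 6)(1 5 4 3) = (0 2 5 3 6)(1 4)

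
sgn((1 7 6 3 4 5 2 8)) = -1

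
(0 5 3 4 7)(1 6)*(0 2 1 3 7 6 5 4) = (0 4 6 3)(1 5 7 2)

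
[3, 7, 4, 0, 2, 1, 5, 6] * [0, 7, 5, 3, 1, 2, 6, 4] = [3, 4, 1, 0, 5, 7, 2, 6]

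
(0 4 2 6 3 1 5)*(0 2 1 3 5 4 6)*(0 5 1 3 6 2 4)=(0 2 5 4 3 6 1)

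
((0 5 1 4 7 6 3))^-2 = (0 6 4 5 3 7 1)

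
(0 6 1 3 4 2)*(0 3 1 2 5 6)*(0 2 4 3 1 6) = (0 2 1 6 4 5)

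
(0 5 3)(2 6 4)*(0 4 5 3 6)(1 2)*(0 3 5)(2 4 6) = (0 5 2 3 6)(1 4)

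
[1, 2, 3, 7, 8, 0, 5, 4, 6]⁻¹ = [5, 0, 1, 2, 7, 6, 8, 3, 4]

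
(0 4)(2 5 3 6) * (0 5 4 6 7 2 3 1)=(0 6 3 7 2 4 5 1)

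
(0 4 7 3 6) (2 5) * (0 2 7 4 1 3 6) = (0 1 3) (2 5 7 6) 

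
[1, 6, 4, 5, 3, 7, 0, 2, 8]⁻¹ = [6, 0, 7, 4, 2, 3, 1, 5, 8]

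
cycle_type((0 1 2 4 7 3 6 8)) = 8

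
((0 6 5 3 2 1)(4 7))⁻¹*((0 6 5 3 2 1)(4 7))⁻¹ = (0 2 5)(1 3 6)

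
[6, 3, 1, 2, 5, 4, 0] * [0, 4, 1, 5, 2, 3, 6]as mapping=[0→6, 1→5, 2→4, 3→1, 4→3, 5→2, 6→0]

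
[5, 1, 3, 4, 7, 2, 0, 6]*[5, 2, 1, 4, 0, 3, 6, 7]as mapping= [0→3, 1→2, 2→4, 3→0, 4→7, 5→1, 6→5, 7→6]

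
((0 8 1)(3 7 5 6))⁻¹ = (0 1 8)(3 6 5 7)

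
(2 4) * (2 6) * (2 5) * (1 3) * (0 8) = (0 8)(1 3)(2 4 6 5)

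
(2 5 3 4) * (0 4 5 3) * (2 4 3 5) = (0 3 2 5)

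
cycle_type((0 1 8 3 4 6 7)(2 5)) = 2.7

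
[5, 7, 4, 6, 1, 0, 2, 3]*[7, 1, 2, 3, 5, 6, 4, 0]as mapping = [0→6, 1→0, 2→5, 3→4, 4→1, 5→7, 6→2, 7→3]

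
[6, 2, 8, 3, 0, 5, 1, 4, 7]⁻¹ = [4, 6, 1, 3, 7, 5, 0, 8, 2]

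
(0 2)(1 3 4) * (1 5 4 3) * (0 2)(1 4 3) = (1 4 5 3)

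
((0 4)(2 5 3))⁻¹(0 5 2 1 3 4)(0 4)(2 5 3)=(0 4 3 5 1 2)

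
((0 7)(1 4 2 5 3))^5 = (0 7)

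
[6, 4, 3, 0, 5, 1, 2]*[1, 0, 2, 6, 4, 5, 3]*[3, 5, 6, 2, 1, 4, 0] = [2, 1, 0, 5, 4, 3, 6]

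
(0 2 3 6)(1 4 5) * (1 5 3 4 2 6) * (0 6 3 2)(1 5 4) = (0 3 5 4 2 1)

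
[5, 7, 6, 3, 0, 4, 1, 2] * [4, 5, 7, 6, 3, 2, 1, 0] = [2, 0, 1, 6, 4, 3, 5, 7]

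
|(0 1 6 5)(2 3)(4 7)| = 4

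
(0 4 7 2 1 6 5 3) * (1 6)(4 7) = (0 7 2 6 5 3)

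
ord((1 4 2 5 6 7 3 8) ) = 8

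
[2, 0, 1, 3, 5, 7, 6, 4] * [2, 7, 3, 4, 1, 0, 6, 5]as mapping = [0→3, 1→2, 2→7, 3→4, 4→0, 5→5, 6→6, 7→1]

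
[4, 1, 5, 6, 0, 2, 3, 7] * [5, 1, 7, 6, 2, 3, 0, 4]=[2, 1, 3, 0, 5, 7, 6, 4]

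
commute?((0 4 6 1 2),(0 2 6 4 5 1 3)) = no:(0 4 6 1 2)*(0 2 6 4 5 1 3) = (0 5 1 6 3),(0 2 6 4 5 1 3)*(0 4 6 1 2) = (1 3 4 5 2)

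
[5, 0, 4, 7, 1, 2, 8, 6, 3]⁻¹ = [1, 4, 5, 8, 2, 0, 7, 3, 6]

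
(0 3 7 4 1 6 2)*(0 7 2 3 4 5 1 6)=(0 4 6 3 2 7 5 1)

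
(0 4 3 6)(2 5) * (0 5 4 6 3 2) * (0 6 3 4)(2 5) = (0 3 4 5 6 2)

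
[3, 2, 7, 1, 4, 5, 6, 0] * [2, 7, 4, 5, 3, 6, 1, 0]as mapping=[0→5, 1→4, 2→0, 3→7, 4→3, 5→6, 6→1, 7→2]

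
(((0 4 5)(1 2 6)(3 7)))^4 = (0 4 5)(1 2 6)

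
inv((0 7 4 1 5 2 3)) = (0 3 2 5 1 4 7)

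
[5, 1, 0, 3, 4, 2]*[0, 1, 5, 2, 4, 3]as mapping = [0→3, 1→1, 2→0, 3→2, 4→4, 5→5]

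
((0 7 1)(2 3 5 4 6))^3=(2 4 3 6 5)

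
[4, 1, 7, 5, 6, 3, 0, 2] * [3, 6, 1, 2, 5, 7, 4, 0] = [5, 6, 0, 7, 4, 2, 3, 1]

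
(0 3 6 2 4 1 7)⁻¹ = (0 7 1 4 2 6 3)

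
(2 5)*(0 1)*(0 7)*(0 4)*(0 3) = (0 1 7 4 3)(2 5)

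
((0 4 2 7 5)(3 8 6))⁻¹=(0 5 7 2 4)(3 6 8)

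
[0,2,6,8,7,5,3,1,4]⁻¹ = [0,7,1,6,8,5,2,4,3]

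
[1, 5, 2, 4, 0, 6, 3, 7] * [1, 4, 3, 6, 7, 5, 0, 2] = [4, 5, 3, 7, 1, 0, 6, 2]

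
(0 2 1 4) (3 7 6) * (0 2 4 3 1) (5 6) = (0 4 2) (1 3 7 5 6) 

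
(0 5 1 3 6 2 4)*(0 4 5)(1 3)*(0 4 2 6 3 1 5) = (0 4 2)(1 5)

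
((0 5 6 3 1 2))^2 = (0 6 1)(2 5 3)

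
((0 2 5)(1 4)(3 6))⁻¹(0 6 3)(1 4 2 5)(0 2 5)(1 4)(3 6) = (0 4 1 5)(2 3 6)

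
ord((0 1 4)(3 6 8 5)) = 12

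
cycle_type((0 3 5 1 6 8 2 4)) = 8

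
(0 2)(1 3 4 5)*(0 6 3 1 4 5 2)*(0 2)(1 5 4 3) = (0 2 6 1 5 3 4)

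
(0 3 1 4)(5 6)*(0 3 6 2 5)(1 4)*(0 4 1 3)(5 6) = (0 5 2 6 4)(1 3)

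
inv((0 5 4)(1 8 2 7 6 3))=(0 4 5)(1 3 6 7 2 8)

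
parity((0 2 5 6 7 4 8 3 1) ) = even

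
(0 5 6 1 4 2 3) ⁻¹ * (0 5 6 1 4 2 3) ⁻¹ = (0 2 1 5 3 4 6) 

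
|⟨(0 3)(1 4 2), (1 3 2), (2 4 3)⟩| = 120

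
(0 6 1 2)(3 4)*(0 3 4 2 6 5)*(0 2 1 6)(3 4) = (0 5 2 4 3 1)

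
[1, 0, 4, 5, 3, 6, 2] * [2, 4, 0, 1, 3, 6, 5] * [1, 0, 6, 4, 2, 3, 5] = [2, 6, 4, 5, 0, 3, 1]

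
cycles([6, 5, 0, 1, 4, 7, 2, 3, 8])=(0 6 2)(1 5 7 3)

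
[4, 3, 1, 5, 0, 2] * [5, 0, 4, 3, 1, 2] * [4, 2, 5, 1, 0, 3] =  [2, 1, 4, 5, 3, 0]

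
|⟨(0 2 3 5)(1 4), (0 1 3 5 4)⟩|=360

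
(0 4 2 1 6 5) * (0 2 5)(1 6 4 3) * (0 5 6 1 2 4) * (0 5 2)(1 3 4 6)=(0 4 1 5 6 2 3)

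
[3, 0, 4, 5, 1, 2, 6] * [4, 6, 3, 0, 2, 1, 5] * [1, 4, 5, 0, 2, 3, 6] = [1, 2, 5, 4, 6, 0, 3]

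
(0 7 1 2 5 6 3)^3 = (0 2 3 1 6 7 5)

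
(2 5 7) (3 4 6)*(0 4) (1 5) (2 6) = (0 4 2 1 5 7 6 3) 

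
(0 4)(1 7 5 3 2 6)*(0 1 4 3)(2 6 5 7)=(0 3 6 4 1 2 5)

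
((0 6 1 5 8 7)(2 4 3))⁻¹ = (0 7 8 5 1 6)(2 3 4)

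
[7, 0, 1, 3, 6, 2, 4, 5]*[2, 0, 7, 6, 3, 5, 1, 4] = [4, 2, 0, 6, 1, 7, 3, 5]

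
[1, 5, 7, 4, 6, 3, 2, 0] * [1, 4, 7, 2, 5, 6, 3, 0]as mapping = [0→4, 1→6, 2→0, 3→5, 4→3, 5→2, 6→7, 7→1]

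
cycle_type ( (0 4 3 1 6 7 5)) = 7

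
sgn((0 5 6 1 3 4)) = -1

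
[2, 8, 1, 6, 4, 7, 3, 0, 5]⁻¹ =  [7, 2, 0, 6, 4, 8, 3, 5, 1]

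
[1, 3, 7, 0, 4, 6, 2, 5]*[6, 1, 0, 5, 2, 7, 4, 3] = [1, 5, 3, 6, 2, 4, 0, 7]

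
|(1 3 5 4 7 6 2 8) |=8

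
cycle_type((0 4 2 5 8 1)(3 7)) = 2.6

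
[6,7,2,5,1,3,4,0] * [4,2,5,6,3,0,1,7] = [1,7,5,0,2,6,3,4]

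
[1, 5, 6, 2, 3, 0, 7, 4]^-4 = [5, 0, 6, 2, 3, 1, 7, 4]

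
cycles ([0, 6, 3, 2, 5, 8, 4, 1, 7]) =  (1 6 4 5 8 7)(2 3)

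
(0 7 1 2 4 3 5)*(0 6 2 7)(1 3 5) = (1 7 3)(2 4 5 6)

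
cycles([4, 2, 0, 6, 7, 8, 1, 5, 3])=(0 4 7 5 8 3 6 1 2)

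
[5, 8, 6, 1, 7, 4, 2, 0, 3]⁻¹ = [7, 3, 6, 8, 5, 0, 2, 4, 1]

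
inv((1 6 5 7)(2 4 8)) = (1 7 5 6)(2 8 4)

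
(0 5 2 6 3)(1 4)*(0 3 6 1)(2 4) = (0 5 4)(1 2)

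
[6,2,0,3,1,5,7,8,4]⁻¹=[2,4,1,3,8,5,0,6,7]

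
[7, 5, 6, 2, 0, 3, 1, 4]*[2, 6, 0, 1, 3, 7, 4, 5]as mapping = [0→5, 1→7, 2→4, 3→0, 4→2, 5→1, 6→6, 7→3]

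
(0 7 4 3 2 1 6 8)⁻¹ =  (0 8 6 1 2 3 4 7)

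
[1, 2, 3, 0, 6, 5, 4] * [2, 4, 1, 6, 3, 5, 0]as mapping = [0→4, 1→1, 2→6, 3→2, 4→0, 5→5, 6→3]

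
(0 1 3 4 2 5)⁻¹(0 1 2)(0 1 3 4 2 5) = (1 3 5)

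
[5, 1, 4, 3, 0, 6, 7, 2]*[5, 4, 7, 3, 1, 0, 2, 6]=[0, 4, 1, 3, 5, 2, 6, 7] 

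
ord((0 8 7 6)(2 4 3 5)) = 4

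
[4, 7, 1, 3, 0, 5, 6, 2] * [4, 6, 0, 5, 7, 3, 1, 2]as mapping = [0→7, 1→2, 2→6, 3→5, 4→4, 5→3, 6→1, 7→0]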